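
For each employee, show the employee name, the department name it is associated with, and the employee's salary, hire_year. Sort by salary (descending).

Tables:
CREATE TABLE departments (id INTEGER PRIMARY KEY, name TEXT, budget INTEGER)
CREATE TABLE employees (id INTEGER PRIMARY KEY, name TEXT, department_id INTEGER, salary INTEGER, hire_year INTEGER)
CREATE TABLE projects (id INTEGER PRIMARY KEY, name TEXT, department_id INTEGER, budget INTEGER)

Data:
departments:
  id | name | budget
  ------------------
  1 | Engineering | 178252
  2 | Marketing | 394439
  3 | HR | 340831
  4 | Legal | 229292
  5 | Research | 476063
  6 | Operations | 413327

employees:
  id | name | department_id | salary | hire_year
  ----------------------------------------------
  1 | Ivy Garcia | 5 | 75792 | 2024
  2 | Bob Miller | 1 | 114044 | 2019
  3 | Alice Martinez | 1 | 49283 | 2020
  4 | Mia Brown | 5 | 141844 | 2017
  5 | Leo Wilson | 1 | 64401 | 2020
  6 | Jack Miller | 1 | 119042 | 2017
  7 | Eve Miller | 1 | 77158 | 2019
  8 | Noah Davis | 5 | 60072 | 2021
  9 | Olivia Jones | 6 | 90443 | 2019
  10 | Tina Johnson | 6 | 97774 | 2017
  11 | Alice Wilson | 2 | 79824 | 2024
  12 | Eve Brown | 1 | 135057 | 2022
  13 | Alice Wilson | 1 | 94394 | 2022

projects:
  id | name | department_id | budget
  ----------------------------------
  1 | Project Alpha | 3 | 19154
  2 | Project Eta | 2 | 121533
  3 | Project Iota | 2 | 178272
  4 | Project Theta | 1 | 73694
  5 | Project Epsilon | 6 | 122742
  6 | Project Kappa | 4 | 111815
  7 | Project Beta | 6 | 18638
SELECT c.name, p.name AS department, c.salary, c.hire_year FROM employees c JOIN departments p ON c.department_id = p.id ORDER BY c.salary DESC

Execution result:
name | department | salary | hire_year
Mia Brown | Research | 141844 | 2017
Eve Brown | Engineering | 135057 | 2022
Jack Miller | Engineering | 119042 | 2017
Bob Miller | Engineering | 114044 | 2019
Tina Johnson | Operations | 97774 | 2017
Alice Wilson | Engineering | 94394 | 2022
Olivia Jones | Operations | 90443 | 2019
Alice Wilson | Marketing | 79824 | 2024
Eve Miller | Engineering | 77158 | 2019
Ivy Garcia | Research | 75792 | 2024
Leo Wilson | Engineering | 64401 | 2020
Noah Davis | Research | 60072 | 2021
Alice Martinez | Engineering | 49283 | 2020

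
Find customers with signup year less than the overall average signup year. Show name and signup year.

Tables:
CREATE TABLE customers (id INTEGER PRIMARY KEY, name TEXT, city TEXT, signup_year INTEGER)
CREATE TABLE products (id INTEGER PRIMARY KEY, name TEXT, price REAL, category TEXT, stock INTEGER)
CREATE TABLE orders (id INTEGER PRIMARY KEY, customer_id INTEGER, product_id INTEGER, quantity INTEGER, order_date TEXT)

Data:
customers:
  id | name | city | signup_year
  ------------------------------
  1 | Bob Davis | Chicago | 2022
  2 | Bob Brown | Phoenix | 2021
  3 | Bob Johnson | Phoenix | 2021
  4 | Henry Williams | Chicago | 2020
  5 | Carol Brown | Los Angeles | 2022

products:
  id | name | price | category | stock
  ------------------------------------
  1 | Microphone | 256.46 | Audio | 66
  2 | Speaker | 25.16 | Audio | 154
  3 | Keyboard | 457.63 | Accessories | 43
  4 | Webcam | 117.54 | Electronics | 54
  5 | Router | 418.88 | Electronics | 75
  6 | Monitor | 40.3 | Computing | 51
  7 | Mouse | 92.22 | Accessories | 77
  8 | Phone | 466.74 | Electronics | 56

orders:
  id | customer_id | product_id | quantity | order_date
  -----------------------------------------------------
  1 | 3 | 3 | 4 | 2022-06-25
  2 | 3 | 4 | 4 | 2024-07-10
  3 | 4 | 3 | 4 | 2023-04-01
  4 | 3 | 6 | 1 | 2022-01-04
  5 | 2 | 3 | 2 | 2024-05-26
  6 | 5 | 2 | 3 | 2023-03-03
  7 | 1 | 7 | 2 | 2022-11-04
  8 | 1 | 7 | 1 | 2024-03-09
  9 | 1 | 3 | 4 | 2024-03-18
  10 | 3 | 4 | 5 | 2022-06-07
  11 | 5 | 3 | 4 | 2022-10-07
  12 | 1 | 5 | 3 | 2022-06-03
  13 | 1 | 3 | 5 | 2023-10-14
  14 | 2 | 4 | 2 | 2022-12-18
SELECT name, signup_year FROM customers WHERE signup_year < (SELECT AVG(signup_year) FROM customers)

Execution result:
name | signup_year
Bob Brown | 2021
Bob Johnson | 2021
Henry Williams | 2020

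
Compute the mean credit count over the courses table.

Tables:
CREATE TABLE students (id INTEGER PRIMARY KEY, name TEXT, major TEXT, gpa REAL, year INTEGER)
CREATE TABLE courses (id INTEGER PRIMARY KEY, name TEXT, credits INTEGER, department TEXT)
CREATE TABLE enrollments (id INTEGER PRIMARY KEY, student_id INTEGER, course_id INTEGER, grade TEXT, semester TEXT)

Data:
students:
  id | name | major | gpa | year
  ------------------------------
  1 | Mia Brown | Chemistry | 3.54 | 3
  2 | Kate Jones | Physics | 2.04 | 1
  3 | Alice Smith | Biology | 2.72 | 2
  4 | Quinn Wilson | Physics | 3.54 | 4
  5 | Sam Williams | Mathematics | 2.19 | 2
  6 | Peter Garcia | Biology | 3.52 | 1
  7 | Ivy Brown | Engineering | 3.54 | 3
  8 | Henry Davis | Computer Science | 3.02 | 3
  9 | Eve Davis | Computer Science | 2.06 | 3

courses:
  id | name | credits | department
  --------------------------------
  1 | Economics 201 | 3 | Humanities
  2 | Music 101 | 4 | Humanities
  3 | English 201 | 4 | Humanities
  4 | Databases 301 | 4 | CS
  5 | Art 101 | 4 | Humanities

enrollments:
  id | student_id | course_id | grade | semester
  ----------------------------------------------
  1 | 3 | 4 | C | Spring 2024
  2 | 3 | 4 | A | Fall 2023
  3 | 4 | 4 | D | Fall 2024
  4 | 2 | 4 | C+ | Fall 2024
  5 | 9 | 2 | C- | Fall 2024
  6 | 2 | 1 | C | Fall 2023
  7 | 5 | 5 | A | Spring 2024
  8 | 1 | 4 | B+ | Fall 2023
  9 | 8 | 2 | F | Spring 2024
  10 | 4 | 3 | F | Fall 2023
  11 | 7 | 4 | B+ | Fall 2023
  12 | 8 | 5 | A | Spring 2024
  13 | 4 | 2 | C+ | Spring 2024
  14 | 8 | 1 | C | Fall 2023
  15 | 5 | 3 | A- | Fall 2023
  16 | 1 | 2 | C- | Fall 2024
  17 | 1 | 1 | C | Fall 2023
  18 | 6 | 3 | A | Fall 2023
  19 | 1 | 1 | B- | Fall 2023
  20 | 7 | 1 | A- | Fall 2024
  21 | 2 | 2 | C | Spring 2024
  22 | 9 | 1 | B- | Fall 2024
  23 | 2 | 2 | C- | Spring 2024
SELECT AVG(credits) FROM courses

Execution result:
3.80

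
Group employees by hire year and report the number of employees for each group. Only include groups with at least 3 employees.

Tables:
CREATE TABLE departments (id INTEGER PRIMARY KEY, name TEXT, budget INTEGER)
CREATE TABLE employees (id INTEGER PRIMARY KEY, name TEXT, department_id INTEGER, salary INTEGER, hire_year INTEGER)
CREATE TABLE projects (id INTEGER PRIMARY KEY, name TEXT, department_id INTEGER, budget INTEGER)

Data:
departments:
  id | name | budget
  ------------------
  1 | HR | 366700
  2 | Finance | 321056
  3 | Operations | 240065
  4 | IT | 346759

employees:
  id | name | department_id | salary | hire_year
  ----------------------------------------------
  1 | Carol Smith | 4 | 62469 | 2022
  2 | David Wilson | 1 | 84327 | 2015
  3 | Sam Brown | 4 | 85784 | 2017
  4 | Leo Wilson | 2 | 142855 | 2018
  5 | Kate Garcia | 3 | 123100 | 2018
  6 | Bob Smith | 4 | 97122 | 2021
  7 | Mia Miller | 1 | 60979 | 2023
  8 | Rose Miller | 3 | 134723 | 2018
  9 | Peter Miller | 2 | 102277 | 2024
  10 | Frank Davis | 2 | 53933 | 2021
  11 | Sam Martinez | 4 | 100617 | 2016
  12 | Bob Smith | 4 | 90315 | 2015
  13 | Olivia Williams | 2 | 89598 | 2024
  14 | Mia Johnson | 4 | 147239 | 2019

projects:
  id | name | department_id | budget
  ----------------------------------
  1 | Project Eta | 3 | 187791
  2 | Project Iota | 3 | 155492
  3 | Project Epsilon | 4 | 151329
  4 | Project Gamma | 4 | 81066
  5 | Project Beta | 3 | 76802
SELECT hire_year, COUNT(*) AS n FROM employees GROUP BY hire_year HAVING COUNT(*) >= 3

Execution result:
hire_year | n
2018 | 3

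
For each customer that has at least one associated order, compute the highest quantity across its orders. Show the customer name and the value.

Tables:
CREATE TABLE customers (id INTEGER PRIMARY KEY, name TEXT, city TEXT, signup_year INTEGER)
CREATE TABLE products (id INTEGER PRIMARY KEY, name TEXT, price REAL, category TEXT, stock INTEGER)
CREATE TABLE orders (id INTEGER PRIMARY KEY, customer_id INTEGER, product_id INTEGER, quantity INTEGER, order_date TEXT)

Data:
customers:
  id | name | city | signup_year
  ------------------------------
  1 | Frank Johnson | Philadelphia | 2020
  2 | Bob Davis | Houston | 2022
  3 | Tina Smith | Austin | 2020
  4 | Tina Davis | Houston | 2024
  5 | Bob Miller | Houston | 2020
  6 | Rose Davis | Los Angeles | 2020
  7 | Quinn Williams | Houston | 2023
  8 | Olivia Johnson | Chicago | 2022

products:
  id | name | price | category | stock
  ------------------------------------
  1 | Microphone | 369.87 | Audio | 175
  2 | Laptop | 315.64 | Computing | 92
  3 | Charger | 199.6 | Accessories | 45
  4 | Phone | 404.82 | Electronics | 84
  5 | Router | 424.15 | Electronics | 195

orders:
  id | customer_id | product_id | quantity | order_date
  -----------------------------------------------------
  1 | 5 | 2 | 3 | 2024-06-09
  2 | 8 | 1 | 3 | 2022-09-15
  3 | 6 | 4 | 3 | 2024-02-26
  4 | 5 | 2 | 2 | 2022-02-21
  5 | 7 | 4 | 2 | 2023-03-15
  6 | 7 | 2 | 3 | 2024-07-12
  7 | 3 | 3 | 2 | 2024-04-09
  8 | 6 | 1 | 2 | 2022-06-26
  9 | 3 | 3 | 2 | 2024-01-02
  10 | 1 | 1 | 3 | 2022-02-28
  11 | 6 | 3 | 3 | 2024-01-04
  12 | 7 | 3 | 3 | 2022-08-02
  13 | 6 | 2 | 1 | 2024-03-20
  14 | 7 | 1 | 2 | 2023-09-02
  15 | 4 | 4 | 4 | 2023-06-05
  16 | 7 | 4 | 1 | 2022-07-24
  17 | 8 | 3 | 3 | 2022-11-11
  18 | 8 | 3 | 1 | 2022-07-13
SELECT p.name, MAX(c.quantity) AS max_quantity FROM orders c JOIN customers p ON c.customer_id = p.id GROUP BY p.id, p.name

Execution result:
name | max_quantity
Frank Johnson | 3
Tina Smith | 2
Tina Davis | 4
Bob Miller | 3
Rose Davis | 3
Quinn Williams | 3
Olivia Johnson | 3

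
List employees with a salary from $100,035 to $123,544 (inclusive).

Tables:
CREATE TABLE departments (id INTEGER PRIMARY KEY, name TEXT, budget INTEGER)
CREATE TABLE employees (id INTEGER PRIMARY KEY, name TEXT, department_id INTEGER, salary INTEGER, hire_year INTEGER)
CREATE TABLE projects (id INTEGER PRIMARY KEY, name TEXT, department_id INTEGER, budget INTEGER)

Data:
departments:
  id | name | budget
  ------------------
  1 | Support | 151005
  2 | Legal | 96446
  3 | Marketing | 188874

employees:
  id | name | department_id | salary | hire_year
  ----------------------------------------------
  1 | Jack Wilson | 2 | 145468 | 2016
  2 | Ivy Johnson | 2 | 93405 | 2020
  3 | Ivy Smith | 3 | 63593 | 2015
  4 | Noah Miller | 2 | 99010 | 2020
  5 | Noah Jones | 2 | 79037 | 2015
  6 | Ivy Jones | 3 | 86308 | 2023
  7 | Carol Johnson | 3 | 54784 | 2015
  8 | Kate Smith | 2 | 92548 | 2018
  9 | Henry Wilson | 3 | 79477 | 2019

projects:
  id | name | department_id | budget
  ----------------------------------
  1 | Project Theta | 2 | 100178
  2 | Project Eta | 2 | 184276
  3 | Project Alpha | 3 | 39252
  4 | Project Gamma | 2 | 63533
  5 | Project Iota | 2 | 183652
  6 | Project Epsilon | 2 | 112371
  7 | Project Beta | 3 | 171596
SELECT name, salary FROM employees WHERE salary BETWEEN 100035 AND 123544

Execution result:
(no rows)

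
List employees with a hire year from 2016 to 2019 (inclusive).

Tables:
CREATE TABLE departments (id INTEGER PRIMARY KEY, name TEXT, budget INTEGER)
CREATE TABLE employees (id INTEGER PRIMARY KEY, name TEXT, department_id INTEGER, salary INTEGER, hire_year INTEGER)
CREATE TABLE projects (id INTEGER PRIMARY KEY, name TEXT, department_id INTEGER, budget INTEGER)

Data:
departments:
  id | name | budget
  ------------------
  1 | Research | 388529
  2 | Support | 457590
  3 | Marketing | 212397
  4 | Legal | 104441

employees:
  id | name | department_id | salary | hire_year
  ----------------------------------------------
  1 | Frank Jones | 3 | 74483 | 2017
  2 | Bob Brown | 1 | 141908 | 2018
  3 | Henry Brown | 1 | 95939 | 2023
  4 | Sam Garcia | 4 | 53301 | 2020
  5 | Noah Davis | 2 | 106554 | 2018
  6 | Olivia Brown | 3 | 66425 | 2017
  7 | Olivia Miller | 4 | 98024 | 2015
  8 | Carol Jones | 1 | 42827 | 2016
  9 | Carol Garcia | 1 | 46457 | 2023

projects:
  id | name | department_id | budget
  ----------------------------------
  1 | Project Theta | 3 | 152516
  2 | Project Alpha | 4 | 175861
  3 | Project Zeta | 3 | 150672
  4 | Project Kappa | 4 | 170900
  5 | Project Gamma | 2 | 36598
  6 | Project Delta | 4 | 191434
SELECT name, hire_year FROM employees WHERE hire_year BETWEEN 2016 AND 2019

Execution result:
name | hire_year
Frank Jones | 2017
Bob Brown | 2018
Noah Davis | 2018
Olivia Brown | 2017
Carol Jones | 2016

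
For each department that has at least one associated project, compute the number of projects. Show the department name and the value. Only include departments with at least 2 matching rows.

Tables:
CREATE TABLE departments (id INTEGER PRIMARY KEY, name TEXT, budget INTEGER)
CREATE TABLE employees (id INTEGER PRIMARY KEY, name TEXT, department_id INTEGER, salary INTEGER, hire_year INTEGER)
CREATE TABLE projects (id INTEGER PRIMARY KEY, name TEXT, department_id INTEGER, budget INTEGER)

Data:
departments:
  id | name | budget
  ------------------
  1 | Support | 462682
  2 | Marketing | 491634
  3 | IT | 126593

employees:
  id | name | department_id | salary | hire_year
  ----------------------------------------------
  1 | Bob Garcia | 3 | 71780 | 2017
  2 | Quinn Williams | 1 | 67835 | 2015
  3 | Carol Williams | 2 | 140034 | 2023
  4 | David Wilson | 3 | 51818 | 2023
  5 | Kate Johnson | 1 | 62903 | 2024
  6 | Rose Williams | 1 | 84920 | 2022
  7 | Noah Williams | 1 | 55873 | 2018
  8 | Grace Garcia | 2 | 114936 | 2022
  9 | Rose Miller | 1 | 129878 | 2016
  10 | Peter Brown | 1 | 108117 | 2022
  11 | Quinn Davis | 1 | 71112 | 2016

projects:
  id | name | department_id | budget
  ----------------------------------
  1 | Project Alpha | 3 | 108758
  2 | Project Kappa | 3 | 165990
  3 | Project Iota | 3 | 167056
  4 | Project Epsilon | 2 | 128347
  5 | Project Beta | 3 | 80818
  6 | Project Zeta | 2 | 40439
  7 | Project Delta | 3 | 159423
SELECT p.name, COUNT(*) AS n FROM projects c JOIN departments p ON c.department_id = p.id GROUP BY p.id, p.name HAVING COUNT(*) >= 2

Execution result:
name | n
Marketing | 2
IT | 5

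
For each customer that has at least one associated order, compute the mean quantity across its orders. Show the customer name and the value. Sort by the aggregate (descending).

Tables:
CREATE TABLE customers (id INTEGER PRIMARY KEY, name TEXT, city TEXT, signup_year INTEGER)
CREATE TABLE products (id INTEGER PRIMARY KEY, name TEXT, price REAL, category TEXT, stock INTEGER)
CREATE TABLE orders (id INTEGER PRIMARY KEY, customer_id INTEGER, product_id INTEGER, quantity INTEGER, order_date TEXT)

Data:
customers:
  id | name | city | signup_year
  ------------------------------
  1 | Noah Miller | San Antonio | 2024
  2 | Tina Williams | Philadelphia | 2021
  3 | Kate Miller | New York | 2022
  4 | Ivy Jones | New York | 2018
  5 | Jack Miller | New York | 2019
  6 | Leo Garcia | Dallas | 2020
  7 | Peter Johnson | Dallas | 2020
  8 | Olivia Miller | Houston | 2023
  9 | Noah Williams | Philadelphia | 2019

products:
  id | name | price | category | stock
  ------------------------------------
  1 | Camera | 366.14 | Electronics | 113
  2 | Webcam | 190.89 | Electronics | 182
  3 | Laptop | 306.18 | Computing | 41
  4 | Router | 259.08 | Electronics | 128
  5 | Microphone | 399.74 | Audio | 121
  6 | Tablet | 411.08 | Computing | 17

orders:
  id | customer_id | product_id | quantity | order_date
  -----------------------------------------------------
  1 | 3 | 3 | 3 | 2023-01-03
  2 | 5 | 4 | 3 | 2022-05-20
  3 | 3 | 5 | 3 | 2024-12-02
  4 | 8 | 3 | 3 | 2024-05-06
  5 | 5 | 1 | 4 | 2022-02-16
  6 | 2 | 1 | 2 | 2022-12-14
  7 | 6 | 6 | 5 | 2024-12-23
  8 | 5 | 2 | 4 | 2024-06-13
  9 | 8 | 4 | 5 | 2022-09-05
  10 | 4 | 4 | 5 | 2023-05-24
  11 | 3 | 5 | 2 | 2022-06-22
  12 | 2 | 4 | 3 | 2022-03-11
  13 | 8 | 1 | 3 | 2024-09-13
SELECT p.name, AVG(c.quantity) AS avg_quantity FROM orders c JOIN customers p ON c.customer_id = p.id GROUP BY p.id, p.name ORDER BY avg_quantity DESC

Execution result:
name | avg_quantity
Ivy Jones | 5.00
Leo Garcia | 5.00
Jack Miller | 3.67
Olivia Miller | 3.67
Kate Miller | 2.67
Tina Williams | 2.50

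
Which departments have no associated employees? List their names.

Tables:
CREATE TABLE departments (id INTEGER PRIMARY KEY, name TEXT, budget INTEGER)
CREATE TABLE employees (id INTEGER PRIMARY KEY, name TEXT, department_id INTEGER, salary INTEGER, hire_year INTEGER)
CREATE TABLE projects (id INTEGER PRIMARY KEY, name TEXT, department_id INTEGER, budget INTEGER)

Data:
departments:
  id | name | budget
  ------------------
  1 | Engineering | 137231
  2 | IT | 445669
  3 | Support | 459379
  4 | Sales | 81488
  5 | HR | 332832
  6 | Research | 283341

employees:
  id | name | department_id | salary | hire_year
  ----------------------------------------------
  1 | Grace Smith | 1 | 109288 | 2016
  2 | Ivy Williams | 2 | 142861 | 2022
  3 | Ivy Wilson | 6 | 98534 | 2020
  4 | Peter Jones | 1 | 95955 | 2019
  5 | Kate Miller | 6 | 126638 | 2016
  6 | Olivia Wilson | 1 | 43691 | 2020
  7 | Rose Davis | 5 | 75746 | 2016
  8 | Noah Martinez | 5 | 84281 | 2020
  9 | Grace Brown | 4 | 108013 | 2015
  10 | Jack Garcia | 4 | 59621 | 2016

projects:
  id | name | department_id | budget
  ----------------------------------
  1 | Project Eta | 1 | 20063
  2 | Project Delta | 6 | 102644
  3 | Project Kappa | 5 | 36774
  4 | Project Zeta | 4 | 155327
SELECT p.name FROM departments p LEFT JOIN employees c ON c.department_id = p.id WHERE c.id IS NULL

Execution result:
Support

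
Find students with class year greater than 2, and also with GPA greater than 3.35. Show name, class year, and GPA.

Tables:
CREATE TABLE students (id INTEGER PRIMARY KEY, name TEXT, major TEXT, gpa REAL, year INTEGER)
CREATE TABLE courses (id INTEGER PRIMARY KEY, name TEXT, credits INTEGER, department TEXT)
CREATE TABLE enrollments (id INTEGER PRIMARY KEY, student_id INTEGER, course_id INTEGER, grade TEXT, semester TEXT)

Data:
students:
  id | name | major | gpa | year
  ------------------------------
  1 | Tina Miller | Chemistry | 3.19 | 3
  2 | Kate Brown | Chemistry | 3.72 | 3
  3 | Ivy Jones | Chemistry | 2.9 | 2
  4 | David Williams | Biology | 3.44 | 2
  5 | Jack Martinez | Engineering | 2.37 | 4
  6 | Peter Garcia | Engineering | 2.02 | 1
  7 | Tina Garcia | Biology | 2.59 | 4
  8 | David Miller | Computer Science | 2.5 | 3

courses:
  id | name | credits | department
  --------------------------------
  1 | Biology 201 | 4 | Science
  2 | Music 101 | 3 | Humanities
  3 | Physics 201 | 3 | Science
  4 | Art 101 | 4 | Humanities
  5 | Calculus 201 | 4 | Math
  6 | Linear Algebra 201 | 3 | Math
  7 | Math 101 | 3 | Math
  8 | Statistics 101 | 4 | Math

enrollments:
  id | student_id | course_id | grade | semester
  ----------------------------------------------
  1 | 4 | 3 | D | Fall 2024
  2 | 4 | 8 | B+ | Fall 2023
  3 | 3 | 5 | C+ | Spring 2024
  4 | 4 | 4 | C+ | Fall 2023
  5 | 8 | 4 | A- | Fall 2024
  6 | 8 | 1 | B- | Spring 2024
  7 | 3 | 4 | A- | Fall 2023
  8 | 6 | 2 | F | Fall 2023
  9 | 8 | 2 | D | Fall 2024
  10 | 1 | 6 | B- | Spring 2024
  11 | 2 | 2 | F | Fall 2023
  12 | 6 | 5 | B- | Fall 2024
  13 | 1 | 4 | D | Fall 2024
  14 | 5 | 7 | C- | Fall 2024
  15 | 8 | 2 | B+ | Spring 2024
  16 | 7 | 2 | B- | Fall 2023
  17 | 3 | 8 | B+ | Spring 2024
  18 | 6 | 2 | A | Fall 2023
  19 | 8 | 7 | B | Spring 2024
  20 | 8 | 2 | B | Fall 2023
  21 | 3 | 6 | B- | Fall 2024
SELECT name, year, gpa FROM students WHERE year > 2 AND gpa > 3.35

Execution result:
name | year | gpa
Kate Brown | 3 | 3.72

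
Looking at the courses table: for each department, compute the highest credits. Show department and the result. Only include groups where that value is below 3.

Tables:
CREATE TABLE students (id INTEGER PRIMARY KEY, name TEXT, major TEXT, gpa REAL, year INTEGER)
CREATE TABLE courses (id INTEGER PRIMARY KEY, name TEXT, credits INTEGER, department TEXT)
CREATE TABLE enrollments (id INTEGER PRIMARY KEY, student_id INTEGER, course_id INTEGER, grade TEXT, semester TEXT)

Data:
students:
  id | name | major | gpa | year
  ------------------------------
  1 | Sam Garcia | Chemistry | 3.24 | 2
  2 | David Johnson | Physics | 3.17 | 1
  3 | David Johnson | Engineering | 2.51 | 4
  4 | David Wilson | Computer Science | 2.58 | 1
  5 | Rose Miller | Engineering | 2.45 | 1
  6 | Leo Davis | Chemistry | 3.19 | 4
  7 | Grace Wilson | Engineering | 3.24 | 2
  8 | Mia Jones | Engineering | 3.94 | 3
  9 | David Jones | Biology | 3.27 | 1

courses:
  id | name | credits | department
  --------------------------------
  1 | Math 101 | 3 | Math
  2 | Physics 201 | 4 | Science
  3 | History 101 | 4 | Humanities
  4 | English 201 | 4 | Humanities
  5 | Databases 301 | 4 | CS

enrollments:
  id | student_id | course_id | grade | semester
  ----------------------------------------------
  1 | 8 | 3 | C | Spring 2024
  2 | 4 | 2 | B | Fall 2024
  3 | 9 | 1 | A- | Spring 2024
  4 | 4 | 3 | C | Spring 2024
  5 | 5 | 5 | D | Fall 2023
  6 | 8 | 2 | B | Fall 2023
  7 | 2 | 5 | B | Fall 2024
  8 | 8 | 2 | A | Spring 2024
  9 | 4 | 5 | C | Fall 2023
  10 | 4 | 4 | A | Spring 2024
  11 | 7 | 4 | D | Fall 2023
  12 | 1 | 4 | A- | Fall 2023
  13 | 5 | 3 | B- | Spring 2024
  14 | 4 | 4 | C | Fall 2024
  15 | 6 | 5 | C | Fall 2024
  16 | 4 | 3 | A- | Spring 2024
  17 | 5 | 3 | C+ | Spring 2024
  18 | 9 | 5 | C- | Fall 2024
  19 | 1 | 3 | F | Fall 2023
SELECT department, MAX(credits) AS max_credits FROM courses GROUP BY department HAVING MAX(credits) < 3

Execution result:
(no rows)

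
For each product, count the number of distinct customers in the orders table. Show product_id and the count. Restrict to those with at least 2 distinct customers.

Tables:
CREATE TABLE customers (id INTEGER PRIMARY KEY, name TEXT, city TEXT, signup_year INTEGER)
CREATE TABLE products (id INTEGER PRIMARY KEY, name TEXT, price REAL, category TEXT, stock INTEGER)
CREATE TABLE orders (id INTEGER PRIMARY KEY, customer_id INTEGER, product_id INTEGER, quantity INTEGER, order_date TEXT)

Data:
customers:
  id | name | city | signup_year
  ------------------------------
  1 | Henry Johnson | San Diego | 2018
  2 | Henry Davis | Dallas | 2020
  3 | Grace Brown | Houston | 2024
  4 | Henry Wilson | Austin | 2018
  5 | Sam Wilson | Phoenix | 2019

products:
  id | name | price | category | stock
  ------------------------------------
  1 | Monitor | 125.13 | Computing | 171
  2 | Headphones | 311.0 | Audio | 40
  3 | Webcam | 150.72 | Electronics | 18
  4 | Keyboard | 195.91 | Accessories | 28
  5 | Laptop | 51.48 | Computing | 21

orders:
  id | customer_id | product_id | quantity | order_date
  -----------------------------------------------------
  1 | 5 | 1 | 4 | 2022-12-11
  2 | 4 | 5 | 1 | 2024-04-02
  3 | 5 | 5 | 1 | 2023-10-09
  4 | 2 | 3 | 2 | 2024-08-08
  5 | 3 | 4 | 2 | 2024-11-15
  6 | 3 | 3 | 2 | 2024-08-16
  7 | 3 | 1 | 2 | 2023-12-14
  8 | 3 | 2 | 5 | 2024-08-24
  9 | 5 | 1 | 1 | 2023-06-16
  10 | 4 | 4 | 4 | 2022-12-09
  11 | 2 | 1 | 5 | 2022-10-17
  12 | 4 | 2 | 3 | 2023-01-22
SELECT product_id, COUNT(DISTINCT customer_id) AS distinct_customer_count FROM orders GROUP BY product_id HAVING COUNT(DISTINCT customer_id) >= 2

Execution result:
product_id | distinct_customer_count
1 | 3
2 | 2
3 | 2
4 | 2
5 | 2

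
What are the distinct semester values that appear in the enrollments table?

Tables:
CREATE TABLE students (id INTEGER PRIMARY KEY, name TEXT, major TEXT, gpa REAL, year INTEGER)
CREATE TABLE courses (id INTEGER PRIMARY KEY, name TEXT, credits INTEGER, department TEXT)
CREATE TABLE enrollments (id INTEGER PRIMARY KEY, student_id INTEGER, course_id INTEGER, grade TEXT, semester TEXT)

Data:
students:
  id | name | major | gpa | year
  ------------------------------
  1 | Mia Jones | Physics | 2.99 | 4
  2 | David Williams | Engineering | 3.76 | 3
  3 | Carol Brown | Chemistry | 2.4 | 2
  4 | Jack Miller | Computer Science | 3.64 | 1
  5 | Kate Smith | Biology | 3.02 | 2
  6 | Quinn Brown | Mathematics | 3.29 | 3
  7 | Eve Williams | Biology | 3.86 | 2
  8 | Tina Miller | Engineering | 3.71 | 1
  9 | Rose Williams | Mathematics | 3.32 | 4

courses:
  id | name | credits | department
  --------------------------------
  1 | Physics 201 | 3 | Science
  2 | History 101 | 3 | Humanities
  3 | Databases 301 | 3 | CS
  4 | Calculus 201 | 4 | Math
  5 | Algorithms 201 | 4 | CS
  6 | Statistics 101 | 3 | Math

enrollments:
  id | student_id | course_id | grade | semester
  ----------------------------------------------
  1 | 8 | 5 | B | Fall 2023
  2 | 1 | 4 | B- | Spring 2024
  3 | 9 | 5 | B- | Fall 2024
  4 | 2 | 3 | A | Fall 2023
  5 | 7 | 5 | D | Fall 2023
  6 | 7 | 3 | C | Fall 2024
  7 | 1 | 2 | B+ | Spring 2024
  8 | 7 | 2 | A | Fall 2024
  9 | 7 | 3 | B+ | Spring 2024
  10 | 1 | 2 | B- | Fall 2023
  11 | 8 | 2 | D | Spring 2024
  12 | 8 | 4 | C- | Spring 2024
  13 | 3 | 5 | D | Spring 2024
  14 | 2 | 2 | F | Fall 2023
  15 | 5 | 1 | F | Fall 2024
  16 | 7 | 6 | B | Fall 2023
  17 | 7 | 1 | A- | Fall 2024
SELECT DISTINCT semester FROM enrollments

Execution result:
semester
Fall 2023
Spring 2024
Fall 2024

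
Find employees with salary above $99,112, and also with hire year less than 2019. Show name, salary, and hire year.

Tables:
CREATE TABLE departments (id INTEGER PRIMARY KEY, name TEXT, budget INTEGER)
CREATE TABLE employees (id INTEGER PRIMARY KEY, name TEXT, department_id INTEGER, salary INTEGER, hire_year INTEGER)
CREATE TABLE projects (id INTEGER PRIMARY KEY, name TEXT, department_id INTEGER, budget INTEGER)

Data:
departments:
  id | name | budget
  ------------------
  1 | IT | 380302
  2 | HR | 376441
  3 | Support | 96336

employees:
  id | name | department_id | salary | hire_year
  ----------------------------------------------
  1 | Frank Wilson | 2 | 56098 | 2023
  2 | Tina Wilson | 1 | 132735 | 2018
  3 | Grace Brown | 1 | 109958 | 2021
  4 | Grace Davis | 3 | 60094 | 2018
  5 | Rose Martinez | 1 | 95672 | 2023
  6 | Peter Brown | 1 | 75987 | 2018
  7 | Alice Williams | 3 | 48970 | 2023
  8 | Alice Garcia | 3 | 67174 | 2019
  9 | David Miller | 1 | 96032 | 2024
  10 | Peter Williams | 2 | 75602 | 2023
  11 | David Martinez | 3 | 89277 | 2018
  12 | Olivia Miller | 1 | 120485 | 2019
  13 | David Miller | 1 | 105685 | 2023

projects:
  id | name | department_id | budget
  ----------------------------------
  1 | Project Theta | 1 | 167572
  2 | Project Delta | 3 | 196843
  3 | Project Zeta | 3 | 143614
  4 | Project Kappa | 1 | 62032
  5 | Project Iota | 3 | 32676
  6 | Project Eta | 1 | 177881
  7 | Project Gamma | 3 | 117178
SELECT name, salary, hire_year FROM employees WHERE salary > 99112 AND hire_year < 2019

Execution result:
name | salary | hire_year
Tina Wilson | 132735 | 2018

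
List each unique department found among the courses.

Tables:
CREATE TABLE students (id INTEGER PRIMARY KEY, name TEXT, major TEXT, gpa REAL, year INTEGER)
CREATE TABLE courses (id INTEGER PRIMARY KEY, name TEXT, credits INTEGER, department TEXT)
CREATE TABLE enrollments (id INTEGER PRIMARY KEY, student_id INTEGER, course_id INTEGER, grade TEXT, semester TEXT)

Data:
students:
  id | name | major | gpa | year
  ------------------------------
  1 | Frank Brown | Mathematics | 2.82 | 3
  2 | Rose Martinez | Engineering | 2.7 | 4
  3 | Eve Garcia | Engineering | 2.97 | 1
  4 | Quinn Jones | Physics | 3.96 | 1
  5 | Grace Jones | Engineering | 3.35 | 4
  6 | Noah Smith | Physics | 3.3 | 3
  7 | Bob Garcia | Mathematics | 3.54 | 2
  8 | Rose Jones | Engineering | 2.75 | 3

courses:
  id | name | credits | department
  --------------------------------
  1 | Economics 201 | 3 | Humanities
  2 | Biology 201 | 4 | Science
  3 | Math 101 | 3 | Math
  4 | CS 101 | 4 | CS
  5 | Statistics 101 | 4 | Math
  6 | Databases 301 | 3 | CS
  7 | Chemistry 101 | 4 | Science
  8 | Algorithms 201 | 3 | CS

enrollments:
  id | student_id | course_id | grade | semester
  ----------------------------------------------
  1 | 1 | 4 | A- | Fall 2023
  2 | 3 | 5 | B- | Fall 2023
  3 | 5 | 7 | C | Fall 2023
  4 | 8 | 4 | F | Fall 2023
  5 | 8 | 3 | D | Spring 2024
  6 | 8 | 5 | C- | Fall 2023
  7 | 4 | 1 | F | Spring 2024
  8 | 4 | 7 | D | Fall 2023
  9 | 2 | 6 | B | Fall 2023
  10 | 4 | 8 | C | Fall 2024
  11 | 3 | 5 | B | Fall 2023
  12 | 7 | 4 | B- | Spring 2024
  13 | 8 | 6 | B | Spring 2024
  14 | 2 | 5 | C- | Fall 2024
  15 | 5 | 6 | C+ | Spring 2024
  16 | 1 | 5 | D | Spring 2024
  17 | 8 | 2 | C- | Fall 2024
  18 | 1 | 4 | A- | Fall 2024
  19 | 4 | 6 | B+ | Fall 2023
SELECT DISTINCT department FROM courses

Execution result:
department
Humanities
Science
Math
CS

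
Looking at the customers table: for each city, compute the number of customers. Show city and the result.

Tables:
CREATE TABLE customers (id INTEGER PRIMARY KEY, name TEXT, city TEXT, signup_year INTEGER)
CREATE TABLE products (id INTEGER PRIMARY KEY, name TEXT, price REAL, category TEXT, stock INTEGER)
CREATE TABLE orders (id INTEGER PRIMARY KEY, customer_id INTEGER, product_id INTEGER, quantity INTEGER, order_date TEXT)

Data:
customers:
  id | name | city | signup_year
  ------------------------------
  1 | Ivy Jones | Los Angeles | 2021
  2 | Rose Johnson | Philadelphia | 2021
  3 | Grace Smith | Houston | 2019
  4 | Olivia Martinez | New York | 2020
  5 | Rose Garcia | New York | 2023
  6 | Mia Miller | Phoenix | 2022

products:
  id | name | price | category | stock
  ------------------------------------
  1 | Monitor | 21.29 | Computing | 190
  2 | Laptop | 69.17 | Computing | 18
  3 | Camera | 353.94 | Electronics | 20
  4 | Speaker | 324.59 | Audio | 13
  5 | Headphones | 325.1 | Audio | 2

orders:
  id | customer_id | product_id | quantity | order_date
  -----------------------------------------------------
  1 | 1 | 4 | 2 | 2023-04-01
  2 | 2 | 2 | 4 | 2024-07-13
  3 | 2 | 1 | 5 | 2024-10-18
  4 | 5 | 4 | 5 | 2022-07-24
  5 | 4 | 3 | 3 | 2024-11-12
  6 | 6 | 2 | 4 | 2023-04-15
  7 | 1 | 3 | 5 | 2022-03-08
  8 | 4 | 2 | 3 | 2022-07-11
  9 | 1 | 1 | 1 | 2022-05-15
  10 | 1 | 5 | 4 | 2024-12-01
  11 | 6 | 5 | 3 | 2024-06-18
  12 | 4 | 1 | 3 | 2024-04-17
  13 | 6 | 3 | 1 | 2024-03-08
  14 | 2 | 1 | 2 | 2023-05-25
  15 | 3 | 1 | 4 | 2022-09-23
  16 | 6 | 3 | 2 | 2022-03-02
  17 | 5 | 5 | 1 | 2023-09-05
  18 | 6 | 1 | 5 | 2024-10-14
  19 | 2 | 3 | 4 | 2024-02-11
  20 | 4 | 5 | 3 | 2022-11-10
SELECT city, COUNT(*) AS n FROM customers GROUP BY city

Execution result:
city | n
Houston | 1
Los Angeles | 1
New York | 2
Philadelphia | 1
Phoenix | 1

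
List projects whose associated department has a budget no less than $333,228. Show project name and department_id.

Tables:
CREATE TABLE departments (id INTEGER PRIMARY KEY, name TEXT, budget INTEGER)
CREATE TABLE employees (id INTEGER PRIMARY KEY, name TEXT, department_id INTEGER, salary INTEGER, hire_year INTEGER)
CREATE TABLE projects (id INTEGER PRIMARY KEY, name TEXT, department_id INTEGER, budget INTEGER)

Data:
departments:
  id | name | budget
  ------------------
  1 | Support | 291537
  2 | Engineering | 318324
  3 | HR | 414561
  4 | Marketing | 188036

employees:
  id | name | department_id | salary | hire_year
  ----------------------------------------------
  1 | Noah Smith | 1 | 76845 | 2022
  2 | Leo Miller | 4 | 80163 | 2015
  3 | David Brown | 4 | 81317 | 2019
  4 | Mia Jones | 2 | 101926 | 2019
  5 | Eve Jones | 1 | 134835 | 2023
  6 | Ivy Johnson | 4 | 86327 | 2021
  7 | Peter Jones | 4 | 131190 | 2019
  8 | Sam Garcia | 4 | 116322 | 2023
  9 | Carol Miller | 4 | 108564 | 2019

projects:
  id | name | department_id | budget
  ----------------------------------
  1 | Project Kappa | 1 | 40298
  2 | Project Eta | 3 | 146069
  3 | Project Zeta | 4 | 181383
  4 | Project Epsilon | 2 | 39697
SELECT name, department_id FROM projects WHERE department_id IN (SELECT id FROM departments WHERE budget >= 333228)

Execution result:
name | department_id
Project Eta | 3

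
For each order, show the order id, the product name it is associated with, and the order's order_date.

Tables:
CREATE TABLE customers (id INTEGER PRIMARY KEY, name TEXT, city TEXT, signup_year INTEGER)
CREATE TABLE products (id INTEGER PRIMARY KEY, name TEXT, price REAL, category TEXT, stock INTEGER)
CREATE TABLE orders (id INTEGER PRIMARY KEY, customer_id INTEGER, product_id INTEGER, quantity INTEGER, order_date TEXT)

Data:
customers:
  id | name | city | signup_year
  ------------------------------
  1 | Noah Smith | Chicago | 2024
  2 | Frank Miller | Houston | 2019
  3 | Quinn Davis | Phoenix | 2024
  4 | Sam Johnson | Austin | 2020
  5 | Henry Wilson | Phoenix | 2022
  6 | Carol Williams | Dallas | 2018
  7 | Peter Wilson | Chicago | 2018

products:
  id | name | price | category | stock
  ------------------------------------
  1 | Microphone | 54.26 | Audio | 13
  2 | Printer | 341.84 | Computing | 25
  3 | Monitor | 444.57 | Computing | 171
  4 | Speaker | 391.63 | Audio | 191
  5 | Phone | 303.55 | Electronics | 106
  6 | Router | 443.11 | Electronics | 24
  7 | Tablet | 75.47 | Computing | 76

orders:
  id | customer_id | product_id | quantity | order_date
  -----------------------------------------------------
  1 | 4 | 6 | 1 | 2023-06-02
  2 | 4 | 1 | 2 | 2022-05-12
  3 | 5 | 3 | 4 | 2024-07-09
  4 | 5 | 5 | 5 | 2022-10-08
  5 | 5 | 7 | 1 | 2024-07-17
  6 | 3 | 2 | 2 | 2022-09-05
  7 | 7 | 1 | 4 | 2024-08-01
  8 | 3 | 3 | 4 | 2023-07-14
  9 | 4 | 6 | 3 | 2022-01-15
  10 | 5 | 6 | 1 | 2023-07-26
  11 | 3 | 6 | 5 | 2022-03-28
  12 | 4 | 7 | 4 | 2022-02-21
SELECT c.id, p.name AS product, c.order_date FROM orders c JOIN products p ON c.product_id = p.id

Execution result:
id | product | order_date
1 | Router | 2023-06-02
2 | Microphone | 2022-05-12
3 | Monitor | 2024-07-09
4 | Phone | 2022-10-08
5 | Tablet | 2024-07-17
6 | Printer | 2022-09-05
7 | Microphone | 2024-08-01
8 | Monitor | 2023-07-14
9 | Router | 2022-01-15
10 | Router | 2023-07-26
11 | Router | 2022-03-28
12 | Tablet | 2022-02-21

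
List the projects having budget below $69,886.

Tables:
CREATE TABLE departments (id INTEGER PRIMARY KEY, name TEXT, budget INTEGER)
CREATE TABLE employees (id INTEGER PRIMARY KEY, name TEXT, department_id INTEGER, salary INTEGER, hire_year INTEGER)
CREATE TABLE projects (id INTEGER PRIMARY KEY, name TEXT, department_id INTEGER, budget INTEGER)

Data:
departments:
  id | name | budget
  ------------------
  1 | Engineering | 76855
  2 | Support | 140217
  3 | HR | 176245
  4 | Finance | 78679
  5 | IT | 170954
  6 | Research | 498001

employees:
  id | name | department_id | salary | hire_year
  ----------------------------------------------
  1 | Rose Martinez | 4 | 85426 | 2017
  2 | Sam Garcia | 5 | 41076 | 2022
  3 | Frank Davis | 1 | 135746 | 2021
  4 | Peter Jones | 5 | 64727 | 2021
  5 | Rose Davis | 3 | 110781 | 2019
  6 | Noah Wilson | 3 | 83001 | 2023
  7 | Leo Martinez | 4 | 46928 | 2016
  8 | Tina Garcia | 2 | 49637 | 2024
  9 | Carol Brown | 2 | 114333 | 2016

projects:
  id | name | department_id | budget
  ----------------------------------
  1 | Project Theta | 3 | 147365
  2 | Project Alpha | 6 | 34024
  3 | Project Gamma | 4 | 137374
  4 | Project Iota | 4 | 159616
SELECT name, budget FROM projects WHERE budget < 69886

Execution result:
name | budget
Project Alpha | 34024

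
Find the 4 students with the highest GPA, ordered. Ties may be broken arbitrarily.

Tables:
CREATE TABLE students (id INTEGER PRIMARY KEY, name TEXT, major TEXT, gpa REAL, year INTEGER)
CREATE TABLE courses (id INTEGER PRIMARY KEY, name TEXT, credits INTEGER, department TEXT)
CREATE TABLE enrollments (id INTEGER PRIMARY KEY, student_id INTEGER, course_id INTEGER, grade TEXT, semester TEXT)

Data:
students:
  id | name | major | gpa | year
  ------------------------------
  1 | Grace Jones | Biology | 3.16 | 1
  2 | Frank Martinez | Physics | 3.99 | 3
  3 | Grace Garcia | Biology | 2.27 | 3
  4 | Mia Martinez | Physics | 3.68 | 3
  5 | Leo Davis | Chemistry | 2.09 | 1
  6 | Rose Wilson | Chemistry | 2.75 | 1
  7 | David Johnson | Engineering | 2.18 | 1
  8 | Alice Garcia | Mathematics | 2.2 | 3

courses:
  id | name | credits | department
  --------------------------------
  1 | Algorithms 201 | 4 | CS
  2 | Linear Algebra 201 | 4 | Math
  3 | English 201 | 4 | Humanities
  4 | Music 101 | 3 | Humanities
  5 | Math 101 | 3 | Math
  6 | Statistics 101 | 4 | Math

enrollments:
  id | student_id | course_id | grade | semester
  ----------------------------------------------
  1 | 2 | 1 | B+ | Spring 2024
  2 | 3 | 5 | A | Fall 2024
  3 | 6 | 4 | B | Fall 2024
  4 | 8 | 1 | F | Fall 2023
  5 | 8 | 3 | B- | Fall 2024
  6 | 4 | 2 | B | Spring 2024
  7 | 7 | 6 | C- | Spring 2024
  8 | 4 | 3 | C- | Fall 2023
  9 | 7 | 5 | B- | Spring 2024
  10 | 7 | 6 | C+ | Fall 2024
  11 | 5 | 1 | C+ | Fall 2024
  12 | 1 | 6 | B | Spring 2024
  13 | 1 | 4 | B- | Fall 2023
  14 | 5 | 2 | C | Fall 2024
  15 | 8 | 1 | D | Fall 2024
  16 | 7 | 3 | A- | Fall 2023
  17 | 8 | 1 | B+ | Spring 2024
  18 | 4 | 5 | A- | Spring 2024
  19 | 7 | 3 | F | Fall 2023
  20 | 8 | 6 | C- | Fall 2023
SELECT name, gpa FROM students ORDER BY gpa DESC LIMIT 4

Execution result:
name | gpa
Frank Martinez | 3.99
Mia Martinez | 3.68
Grace Jones | 3.16
Rose Wilson | 2.75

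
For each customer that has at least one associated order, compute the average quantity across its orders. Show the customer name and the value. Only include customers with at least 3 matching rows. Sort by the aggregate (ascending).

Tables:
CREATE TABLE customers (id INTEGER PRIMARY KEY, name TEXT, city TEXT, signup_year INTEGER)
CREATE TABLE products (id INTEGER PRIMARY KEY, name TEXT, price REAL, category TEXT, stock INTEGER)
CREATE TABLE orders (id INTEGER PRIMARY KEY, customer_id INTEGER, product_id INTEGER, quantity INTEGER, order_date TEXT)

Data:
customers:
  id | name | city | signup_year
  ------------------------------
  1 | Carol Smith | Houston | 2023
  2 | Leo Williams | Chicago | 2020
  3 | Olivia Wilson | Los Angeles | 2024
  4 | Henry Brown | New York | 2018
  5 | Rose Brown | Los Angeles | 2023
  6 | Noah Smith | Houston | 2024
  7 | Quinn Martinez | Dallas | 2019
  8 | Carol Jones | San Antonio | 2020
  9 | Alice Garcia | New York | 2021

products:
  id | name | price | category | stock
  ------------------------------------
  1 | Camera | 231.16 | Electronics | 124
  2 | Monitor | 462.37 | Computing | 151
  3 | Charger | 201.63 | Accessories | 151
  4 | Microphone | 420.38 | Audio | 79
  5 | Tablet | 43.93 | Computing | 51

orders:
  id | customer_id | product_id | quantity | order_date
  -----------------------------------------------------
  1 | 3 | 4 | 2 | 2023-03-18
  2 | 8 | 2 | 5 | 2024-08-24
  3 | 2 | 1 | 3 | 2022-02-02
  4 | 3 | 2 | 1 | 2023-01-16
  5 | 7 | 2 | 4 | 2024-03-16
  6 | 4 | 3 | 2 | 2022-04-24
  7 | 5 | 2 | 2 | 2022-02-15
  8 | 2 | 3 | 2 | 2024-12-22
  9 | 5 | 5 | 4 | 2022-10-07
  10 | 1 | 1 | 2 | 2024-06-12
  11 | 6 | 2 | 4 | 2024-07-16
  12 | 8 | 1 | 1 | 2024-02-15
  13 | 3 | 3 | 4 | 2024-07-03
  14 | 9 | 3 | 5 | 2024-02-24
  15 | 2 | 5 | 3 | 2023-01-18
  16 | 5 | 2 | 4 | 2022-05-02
SELECT p.name, AVG(c.quantity) AS avg_quantity FROM orders c JOIN customers p ON c.customer_id = p.id GROUP BY p.id, p.name HAVING COUNT(*) >= 3 ORDER BY avg_quantity ASC

Execution result:
name | avg_quantity
Olivia Wilson | 2.33
Leo Williams | 2.67
Rose Brown | 3.33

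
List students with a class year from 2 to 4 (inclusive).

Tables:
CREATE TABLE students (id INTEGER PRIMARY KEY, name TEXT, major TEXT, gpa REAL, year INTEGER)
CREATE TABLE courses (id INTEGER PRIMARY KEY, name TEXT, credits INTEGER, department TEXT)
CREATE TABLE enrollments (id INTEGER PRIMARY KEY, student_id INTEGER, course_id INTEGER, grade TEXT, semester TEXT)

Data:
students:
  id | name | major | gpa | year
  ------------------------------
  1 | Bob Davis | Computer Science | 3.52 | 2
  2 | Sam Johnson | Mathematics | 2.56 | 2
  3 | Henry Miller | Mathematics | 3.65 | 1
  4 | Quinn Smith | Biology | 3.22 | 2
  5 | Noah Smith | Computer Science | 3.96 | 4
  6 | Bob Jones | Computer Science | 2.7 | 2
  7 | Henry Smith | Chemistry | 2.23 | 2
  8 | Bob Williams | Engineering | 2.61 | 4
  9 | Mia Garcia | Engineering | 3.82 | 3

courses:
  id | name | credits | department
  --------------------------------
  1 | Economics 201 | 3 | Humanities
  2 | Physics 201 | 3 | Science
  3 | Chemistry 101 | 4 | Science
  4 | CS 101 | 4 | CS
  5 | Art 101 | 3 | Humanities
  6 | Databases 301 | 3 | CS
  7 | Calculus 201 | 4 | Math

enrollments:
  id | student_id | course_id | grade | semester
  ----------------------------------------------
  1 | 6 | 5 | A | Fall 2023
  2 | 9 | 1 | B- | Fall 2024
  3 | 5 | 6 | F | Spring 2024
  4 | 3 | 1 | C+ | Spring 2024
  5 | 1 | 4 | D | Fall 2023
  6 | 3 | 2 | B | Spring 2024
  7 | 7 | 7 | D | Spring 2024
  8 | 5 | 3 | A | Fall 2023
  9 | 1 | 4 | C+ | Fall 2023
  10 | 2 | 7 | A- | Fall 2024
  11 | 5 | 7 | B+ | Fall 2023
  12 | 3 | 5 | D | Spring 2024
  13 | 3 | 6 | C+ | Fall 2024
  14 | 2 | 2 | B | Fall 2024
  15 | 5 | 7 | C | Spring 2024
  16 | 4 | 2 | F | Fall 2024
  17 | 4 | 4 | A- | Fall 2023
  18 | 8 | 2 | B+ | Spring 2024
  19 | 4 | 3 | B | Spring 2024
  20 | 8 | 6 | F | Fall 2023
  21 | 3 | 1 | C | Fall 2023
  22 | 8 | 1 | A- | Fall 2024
SELECT name, year FROM students WHERE year BETWEEN 2 AND 4

Execution result:
name | year
Bob Davis | 2
Sam Johnson | 2
Quinn Smith | 2
Noah Smith | 4
Bob Jones | 2
Henry Smith | 2
Bob Williams | 4
Mia Garcia | 3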